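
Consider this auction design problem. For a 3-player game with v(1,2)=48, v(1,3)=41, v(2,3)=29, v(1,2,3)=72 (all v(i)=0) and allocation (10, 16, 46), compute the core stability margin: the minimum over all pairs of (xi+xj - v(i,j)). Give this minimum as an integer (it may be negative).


Step 1: Slack for coalition (1,2): x1+x2 - v12 = 26 - 48 = -22
Step 2: Slack for coalition (1,3): x1+x3 - v13 = 56 - 41 = 15
Step 3: Slack for coalition (2,3): x2+x3 - v23 = 62 - 29 = 33
Step 4: Minimum slack = min(-22, 15, 33) = -22, attained by (1,2); coalition (1,2) can block (slack < 0), so the allocation is not in the core

-22


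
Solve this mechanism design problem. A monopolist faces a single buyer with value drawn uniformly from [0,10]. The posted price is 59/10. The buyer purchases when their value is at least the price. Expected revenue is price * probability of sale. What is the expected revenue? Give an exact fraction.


Step 1: Posted price r = 59/10, value support [0,10]
Step 2: P(v >= r) = (10 - 59/10)/10 = 41/100
Step 3: Expected revenue = r * P(v >= r) = 59/10 * 41/100
Step 4: Revenue = 2419/1000

2419/1000


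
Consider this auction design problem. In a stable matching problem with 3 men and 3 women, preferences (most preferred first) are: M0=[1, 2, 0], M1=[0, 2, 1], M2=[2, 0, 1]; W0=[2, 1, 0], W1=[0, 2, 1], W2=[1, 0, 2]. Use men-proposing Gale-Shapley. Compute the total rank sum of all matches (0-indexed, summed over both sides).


Step 1: Run Gale-Shapley (men propose, women hold best offer):
  M0 proposes to W1; she accepts
  M1 proposes to W0; she accepts
  M2 proposes to W2; she accepts
Step 2: Final matching: W0-M1, W1-M0, W2-M2
Step 3: 0-indexed ranks (man's rank of his match, then woman's): 0 + 1 + 0 + 0 + 0 + 2
Step 4: Total rank sum = 3

3


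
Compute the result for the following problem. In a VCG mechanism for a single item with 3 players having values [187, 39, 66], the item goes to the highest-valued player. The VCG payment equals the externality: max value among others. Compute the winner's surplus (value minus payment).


Step 1: The winner is the agent with the highest value: agent 0 with value 187
Step 2: Values of other agents: [39, 66]
Step 3: VCG payment = max of others' values = 66
Step 4: Surplus = 187 - 66 = 121

121


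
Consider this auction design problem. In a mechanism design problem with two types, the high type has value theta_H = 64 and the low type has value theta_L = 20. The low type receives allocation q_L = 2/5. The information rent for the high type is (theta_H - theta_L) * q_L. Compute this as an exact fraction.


Step 1: theta_H - theta_L = 64 - 20 = 44
Step 2: Information rent = (theta_H - theta_L) * q_L
Step 3: = 44 * 2/5
Step 4: = 88/5

88/5


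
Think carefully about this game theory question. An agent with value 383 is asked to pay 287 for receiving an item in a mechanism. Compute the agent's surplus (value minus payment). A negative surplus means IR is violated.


Step 1: Surplus = value - payment = 383 - 287 = 96
Step 2: IR is satisfied (surplus >= 0)

96


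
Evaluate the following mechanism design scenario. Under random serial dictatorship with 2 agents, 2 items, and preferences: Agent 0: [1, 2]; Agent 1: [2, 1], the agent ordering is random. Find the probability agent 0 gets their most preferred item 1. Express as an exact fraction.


Step 1: Agent 0 wants item 1
Step 2: There are 2 possible orderings of agents
Step 3: In 2 orderings, agent 0 gets item 1
Step 4: Probability = 2/2 = 1

1


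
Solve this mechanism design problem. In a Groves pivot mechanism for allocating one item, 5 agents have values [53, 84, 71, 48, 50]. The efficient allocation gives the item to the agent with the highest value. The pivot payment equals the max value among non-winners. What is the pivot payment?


Step 1: The efficient winner is agent 1 with value 84
Step 2: Other agents' values: [53, 71, 48, 50]
Step 3: Pivot payment = max(others) = 71
Step 4: The winner pays 71

71


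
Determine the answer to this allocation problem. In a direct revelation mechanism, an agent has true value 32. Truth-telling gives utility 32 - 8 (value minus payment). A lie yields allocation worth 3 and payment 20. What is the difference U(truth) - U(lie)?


Step 1: U(truth) = value - payment = 32 - 8 = 24
Step 2: U(lie) = allocation - payment = 3 - 20 = -17
Step 3: IC gap = 24 - (-17) = 41

41


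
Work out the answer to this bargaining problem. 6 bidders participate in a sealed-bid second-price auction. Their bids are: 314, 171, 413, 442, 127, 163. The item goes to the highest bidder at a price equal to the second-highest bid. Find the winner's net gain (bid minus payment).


Step 1: Sort bids in descending order: 442, 413, 314, 171, 163, 127
Step 2: The winning bid is the highest: 442
Step 3: The payment equals the second-highest bid: 413
Step 4: Surplus = winner's bid - payment = 442 - 413 = 29

29


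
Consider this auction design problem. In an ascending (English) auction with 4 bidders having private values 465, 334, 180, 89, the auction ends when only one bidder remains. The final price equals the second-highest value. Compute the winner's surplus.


Step 1: Identify the highest value: 465
Step 2: Identify the second-highest value: 334
Step 3: The final price = second-highest value = 334
Step 4: Surplus = 465 - 334 = 131

131


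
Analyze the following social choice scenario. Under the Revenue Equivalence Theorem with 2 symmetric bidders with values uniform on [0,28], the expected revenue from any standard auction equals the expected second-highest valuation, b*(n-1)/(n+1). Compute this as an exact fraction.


Step 1: By Revenue Equivalence, expected revenue = b*(n-1)/(n+1)
Step 2: Substituting n = 2, b = 28
Step 3: Revenue = 28*(2-1)/(2+1) = 28*1/3
Step 4: Revenue = 28/3

28/3


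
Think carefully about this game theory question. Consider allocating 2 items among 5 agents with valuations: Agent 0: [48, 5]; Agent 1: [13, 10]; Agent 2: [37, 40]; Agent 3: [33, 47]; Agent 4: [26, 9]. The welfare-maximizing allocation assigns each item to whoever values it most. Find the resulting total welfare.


Step 1: For each item, find the maximum value among all agents.
Step 2: Item 0 -> Agent 0 (value 48)
Step 3: Item 1 -> Agent 3 (value 47)
Step 4: Total welfare = 48 + 47 = 95

95


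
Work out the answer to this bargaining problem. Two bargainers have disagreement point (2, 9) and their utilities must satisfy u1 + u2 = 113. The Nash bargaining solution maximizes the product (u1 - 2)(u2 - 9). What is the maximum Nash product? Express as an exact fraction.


Step 1: The Nash solution splits surplus symmetrically above the disagreement point
Step 2: u1 = (total + d1 - d2)/2 = (113 + 2 - 9)/2 = 53
Step 3: u2 = (total - d1 + d2)/2 = (113 - 2 + 9)/2 = 60
Step 4: Nash product = (53 - 2) * (60 - 9)
Step 5: = 51 * 51 = 2601

2601


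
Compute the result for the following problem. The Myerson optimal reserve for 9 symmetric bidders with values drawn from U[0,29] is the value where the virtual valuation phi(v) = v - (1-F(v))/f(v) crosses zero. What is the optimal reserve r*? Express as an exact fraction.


Step 1: For U[0,29], F(v) = v/29 and f(v) = 1/29
Step 2: phi(v) = v - (1 - v/29)/(1/29) = v - (29 - v) = 2v - 29
Step 3: Set phi(r*) = 0: 2r* - 29 = 0
Step 4: r* = 29/2 (the number of bidders n = 9 does not enter)

29/2


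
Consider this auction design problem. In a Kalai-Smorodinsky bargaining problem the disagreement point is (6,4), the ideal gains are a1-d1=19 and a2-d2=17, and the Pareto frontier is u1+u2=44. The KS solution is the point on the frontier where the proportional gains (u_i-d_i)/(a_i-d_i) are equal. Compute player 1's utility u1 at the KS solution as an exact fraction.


Step 1: At the KS point, (u1-d1)/r1 = (u2-d2)/r2 = t and u1+u2 = 44
Step 2: u1 = d1 + r1*t and u2 = d2 + r2*t, so (d1 + r1*t) + (d2 + r2*t) = 44
Step 3: t = (44 - 6 - 4)/(19 + 17) = 34/36 = 17/18
Step 4: u1 = d1 + r1*t = 6 + 19 * 17/18 = 431/18
Step 5: (Check: u2 = d2 + r2*t = 361/18; u1+u2 = 431/18 + 361/18 = 44, on the frontier.)

431/18


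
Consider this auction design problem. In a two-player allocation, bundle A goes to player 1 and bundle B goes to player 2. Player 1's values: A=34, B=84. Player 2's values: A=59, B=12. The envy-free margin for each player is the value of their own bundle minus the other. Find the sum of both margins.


Step 1: Player 1's margin = v1(A) - v1(B) = 34 - 84 = -50
Step 2: Player 2's margin = v2(B) - v2(A) = 12 - 59 = -47
Step 3: Total margin = -50 + -47 = -97

-97


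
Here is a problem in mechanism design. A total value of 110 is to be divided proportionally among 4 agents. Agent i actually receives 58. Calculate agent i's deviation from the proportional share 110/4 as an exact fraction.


Step 1: Proportional share = 110/4 = 55/2
Step 2: Agent's actual allocation = 58
Step 3: Excess = 58 - 55/2 = 61/2

61/2


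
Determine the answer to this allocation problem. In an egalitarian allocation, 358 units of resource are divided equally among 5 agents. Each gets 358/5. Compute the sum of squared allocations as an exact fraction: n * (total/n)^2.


Step 1: Each agent's share = 358/5
Step 2: Square of each share = (358/5)^2 = 128164/25
Step 3: Sum of squares = 5 * 128164/25 = 128164/5

128164/5


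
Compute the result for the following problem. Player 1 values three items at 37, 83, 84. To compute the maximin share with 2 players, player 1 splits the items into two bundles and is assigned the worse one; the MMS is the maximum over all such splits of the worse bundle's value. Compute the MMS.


Step 1: Item values = 37, 83, 84
Step 2: Enumerate all 2-bundle partitions and take the smaller bundle:
  Partition 1: {37} vs {83,84} -> bundles 37, 167; min = 37
  Partition 2: {83} vs {37,84} -> bundles 83, 121; min = 83
  Partition 3: {84} vs {37,83} -> bundles 84, 120; min = 84
Step 3: MMS = max(37, 83, 84) = 84

84


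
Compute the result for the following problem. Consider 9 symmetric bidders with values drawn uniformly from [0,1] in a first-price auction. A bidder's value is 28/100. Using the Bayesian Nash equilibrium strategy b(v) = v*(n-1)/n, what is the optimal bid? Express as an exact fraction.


Step 1: The symmetric BNE bidding function is b(v) = v * (n-1) / n
Step 2: Substitute v = 7/25 and n = 9
Step 3: b = 7/25 * 8/9
Step 4: b = 56/225

56/225


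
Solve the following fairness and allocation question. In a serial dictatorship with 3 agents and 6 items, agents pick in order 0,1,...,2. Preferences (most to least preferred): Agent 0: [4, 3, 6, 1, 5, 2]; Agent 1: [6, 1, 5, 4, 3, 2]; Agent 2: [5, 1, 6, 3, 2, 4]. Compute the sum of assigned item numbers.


Step 1: Agent 0 picks item 4
Step 2: Agent 1 picks item 6
Step 3: Agent 2 picks item 5
Step 4: Sum = 4 + 6 + 5 = 15

15


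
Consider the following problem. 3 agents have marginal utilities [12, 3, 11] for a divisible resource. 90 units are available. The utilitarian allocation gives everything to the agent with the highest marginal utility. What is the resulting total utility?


Step 1: The marginal utilities are [12, 3, 11]
Step 2: The highest marginal utility is 12
Step 3: All 90 units go to that agent
Step 4: Total utility = 12 * 90 = 1080

1080


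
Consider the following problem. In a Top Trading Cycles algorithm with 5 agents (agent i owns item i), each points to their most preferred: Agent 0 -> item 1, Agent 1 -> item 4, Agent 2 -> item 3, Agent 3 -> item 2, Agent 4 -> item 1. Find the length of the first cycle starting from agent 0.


Step 1: Trace the pointer graph from agent 0: 0 -> 1 -> 4 -> 1
Step 2: A cycle is detected when we revisit agent 1
Step 3: The cycle is: 1 -> 4 -> 1
Step 4: Cycle length = 2

2


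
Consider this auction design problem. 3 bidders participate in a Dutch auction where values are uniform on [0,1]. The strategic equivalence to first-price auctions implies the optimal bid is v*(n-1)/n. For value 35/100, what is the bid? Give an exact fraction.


Step 1: Dutch auctions are strategically equivalent to first-price auctions
Step 2: The equilibrium bid is b(v) = v*(n-1)/n
Step 3: b = 7/20 * 2/3
Step 4: b = 7/30

7/30


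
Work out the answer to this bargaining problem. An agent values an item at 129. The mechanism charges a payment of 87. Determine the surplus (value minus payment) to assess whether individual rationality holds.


Step 1: Surplus = value - payment = 129 - 87 = 42
Step 2: IR is satisfied (surplus >= 0)

42


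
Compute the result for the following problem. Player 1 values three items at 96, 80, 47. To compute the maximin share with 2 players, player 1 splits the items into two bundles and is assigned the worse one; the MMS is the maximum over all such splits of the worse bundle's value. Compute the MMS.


Step 1: Item values = 96, 80, 47
Step 2: Enumerate all 2-bundle partitions and take the smaller bundle:
  Partition 1: {96} vs {80,47} -> bundles 96, 127; min = 96
  Partition 2: {80} vs {96,47} -> bundles 80, 143; min = 80
  Partition 3: {47} vs {96,80} -> bundles 47, 176; min = 47
Step 3: MMS = max(96, 80, 47) = 96

96


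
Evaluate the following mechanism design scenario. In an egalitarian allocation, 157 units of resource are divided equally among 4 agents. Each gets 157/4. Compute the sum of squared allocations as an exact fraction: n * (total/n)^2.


Step 1: Each agent's share = 157/4
Step 2: Square of each share = (157/4)^2 = 24649/16
Step 3: Sum of squares = 4 * 24649/16 = 24649/4

24649/4


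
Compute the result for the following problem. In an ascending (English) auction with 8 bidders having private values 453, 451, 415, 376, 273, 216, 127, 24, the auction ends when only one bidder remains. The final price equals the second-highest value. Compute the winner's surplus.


Step 1: Identify the highest value: 453
Step 2: Identify the second-highest value: 451
Step 3: The final price = second-highest value = 451
Step 4: Surplus = 453 - 451 = 2

2


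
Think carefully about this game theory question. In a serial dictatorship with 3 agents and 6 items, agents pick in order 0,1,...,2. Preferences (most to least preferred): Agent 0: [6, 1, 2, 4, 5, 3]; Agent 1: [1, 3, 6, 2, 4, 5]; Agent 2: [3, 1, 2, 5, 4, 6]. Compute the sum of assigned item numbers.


Step 1: Agent 0 picks item 6
Step 2: Agent 1 picks item 1
Step 3: Agent 2 picks item 3
Step 4: Sum = 6 + 1 + 3 = 10

10


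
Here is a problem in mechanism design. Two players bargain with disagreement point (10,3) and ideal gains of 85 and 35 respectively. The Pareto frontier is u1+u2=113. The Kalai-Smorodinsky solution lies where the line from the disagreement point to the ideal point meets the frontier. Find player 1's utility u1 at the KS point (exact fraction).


Step 1: At the KS point, (u1-d1)/r1 = (u2-d2)/r2 = t and u1+u2 = 113
Step 2: u1 = d1 + r1*t and u2 = d2 + r2*t, so (d1 + r1*t) + (d2 + r2*t) = 113
Step 3: t = (113 - 10 - 3)/(85 + 35) = 100/120 = 5/6
Step 4: u1 = d1 + r1*t = 10 + 85 * 5/6 = 485/6
Step 5: (Check: u2 = d2 + r2*t = 193/6; u1+u2 = 485/6 + 193/6 = 113, on the frontier.)

485/6


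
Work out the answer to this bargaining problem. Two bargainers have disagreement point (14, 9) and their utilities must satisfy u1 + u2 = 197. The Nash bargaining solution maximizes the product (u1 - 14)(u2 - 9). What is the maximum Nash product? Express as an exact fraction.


Step 1: The Nash solution splits surplus symmetrically above the disagreement point
Step 2: u1 = (total + d1 - d2)/2 = (197 + 14 - 9)/2 = 101
Step 3: u2 = (total - d1 + d2)/2 = (197 - 14 + 9)/2 = 96
Step 4: Nash product = (101 - 14) * (96 - 9)
Step 5: = 87 * 87 = 7569

7569


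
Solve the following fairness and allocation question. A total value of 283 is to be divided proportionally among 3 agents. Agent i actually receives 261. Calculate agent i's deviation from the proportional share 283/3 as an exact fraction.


Step 1: Proportional share = 283/3
Step 2: Agent's actual allocation = 261
Step 3: Excess = 261 - 283/3 = 500/3

500/3


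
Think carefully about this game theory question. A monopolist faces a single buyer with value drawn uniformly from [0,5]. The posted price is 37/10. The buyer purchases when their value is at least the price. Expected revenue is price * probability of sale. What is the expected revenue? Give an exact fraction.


Step 1: Posted price r = 37/10, value support [0,5]
Step 2: P(v >= r) = (5 - 37/10)/5 = 13/50
Step 3: Expected revenue = r * P(v >= r) = 37/10 * 13/50
Step 4: Revenue = 481/500

481/500


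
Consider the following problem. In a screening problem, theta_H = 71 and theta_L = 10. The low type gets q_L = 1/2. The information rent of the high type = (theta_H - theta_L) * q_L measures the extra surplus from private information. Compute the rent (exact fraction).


Step 1: theta_H - theta_L = 71 - 10 = 61
Step 2: Information rent = (theta_H - theta_L) * q_L
Step 3: = 61 * 1/2
Step 4: = 61/2

61/2


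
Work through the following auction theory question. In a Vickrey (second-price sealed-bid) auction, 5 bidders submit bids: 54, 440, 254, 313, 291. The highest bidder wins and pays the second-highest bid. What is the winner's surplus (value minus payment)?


Step 1: Sort bids in descending order: 440, 313, 291, 254, 54
Step 2: The winning bid is the highest: 440
Step 3: The payment equals the second-highest bid: 313
Step 4: Surplus = winner's bid - payment = 440 - 313 = 127

127


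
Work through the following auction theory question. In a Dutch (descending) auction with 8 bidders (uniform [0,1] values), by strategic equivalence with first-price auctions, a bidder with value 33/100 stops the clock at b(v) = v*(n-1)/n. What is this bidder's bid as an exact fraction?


Step 1: Dutch auctions are strategically equivalent to first-price auctions
Step 2: The equilibrium bid is b(v) = v*(n-1)/n
Step 3: b = 33/100 * 7/8
Step 4: b = 231/800

231/800


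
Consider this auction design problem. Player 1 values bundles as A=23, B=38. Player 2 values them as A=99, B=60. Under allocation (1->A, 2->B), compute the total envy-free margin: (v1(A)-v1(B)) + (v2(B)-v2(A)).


Step 1: Player 1's margin = v1(A) - v1(B) = 23 - 38 = -15
Step 2: Player 2's margin = v2(B) - v2(A) = 60 - 99 = -39
Step 3: Total margin = -15 + -39 = -54

-54


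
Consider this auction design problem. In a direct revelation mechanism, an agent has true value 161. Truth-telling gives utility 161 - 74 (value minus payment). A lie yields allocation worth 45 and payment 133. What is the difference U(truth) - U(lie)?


Step 1: U(truth) = value - payment = 161 - 74 = 87
Step 2: U(lie) = allocation - payment = 45 - 133 = -88
Step 3: IC gap = 87 - (-88) = 175

175


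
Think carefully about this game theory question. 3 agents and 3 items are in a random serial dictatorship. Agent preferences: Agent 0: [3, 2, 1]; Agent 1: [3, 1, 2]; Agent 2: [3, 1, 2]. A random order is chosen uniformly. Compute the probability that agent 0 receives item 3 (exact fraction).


Step 1: Agent 0 wants item 3
Step 2: There are 6 possible orderings of agents
Step 3: In 2 orderings, agent 0 gets item 3
Step 4: Probability = 2/6 = 1/3

1/3


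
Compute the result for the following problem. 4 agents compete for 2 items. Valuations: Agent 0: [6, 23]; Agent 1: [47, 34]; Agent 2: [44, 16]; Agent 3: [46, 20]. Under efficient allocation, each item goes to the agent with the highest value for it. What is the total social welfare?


Step 1: For each item, find the maximum value among all agents.
Step 2: Item 0 -> Agent 1 (value 47)
Step 3: Item 1 -> Agent 1 (value 34)
Step 4: Total welfare = 47 + 34 = 81

81


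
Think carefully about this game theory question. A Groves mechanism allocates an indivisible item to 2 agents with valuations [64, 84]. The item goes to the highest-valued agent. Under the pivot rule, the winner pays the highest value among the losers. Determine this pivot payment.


Step 1: The efficient winner is agent 1 with value 84
Step 2: Other agents' values: [64]
Step 3: Pivot payment = max(others) = 64
Step 4: The winner pays 64

64


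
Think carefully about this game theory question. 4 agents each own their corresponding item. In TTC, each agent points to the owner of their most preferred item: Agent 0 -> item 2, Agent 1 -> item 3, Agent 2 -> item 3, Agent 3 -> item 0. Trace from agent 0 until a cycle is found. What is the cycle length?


Step 1: Trace the pointer graph from agent 0: 0 -> 2 -> 3 -> 0
Step 2: A cycle is detected when we revisit agent 0
Step 3: The cycle is: 0 -> 2 -> 3 -> 0
Step 4: Cycle length = 3

3


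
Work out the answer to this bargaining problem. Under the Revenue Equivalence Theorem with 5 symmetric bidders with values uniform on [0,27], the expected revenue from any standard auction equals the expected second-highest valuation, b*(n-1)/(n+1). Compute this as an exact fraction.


Step 1: By Revenue Equivalence, expected revenue = b*(n-1)/(n+1)
Step 2: Substituting n = 5, b = 27
Step 3: Revenue = 27*(5-1)/(5+1) = 27*4/6
Step 4: Revenue = 108/6 = 18

18


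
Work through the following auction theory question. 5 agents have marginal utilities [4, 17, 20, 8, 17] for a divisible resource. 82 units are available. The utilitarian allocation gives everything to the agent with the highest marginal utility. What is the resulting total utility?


Step 1: The marginal utilities are [4, 17, 20, 8, 17]
Step 2: The highest marginal utility is 20
Step 3: All 82 units go to that agent
Step 4: Total utility = 20 * 82 = 1640

1640


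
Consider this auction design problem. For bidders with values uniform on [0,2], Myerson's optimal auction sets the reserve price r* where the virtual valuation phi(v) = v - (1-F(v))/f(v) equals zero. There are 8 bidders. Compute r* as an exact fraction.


Step 1: For U[0,2], F(v) = v/2 and f(v) = 1/2
Step 2: phi(v) = v - (1 - v/2)/(1/2) = v - (2 - v) = 2v - 2
Step 3: Set phi(r*) = 0: 2r* - 2 = 0
Step 4: r* = 2/2 = 1 (the number of bidders n = 8 does not enter)

1


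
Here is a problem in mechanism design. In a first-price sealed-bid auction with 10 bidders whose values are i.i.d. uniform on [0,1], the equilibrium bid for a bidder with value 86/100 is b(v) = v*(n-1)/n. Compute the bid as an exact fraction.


Step 1: The symmetric BNE bidding function is b(v) = v * (n-1) / n
Step 2: Substitute v = 43/50 and n = 10
Step 3: b = 43/50 * 9/10
Step 4: b = 387/500

387/500


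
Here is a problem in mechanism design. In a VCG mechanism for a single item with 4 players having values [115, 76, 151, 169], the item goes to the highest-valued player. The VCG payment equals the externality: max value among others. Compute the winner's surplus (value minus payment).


Step 1: The winner is the agent with the highest value: agent 3 with value 169
Step 2: Values of other agents: [115, 76, 151]
Step 3: VCG payment = max of others' values = 151
Step 4: Surplus = 169 - 151 = 18

18


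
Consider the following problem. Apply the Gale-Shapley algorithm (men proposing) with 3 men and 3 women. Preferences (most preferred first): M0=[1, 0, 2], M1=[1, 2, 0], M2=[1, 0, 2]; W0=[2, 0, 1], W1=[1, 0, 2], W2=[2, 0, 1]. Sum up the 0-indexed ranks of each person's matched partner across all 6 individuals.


Step 1: Run Gale-Shapley (men propose, women hold best offer):
  M0 proposes to W1; she accepts
  M1 proposes to W1; she switches from M0
  M2 proposes to W1; rejected
  M2 proposes to W0; she accepts
  M0 proposes to W0; rejected
  M0 proposes to W2; she accepts
Step 2: Final matching: W0-M2, W1-M1, W2-M0
Step 3: 0-indexed ranks (man's rank of his match, then woman's): 1 + 0 + 0 + 0 + 2 + 1
Step 4: Total rank sum = 4

4


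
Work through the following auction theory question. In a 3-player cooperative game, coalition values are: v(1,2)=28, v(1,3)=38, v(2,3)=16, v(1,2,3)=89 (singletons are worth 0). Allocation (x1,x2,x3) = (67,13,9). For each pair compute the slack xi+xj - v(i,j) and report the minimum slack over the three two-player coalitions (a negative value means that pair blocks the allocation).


Step 1: Slack for coalition (1,2): x1+x2 - v12 = 80 - 28 = 52
Step 2: Slack for coalition (1,3): x1+x3 - v13 = 76 - 38 = 38
Step 3: Slack for coalition (2,3): x2+x3 - v23 = 22 - 16 = 6
Step 4: Minimum slack = min(52, 38, 6) = 6, attained by (2,3); no pair can gain by deviating, so the allocation is in the core

6


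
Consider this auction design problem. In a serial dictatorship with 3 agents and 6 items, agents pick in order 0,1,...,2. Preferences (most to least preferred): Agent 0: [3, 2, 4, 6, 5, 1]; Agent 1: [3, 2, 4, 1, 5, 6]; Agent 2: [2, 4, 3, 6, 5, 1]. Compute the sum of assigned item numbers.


Step 1: Agent 0 picks item 3
Step 2: Agent 1 picks item 2
Step 3: Agent 2 picks item 4
Step 4: Sum = 3 + 2 + 4 = 9

9


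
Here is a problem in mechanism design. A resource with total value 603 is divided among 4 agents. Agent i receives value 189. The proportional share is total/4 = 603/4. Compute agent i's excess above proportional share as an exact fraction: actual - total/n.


Step 1: Proportional share = 603/4
Step 2: Agent's actual allocation = 189
Step 3: Excess = 189 - 603/4 = 153/4

153/4


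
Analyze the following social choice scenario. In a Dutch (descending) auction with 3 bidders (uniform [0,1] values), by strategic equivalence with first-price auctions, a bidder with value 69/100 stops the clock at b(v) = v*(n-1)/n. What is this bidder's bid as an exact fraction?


Step 1: Dutch auctions are strategically equivalent to first-price auctions
Step 2: The equilibrium bid is b(v) = v*(n-1)/n
Step 3: b = 69/100 * 2/3
Step 4: b = 23/50

23/50


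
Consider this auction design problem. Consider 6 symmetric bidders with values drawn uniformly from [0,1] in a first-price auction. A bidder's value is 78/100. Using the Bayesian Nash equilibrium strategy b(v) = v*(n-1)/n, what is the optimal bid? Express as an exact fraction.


Step 1: The symmetric BNE bidding function is b(v) = v * (n-1) / n
Step 2: Substitute v = 39/50 and n = 6
Step 3: b = 39/50 * 5/6
Step 4: b = 13/20

13/20


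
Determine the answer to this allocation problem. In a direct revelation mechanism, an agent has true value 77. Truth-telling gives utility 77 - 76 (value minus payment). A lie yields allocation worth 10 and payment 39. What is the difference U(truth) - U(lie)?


Step 1: U(truth) = value - payment = 77 - 76 = 1
Step 2: U(lie) = allocation - payment = 10 - 39 = -29
Step 3: IC gap = 1 - (-29) = 30

30


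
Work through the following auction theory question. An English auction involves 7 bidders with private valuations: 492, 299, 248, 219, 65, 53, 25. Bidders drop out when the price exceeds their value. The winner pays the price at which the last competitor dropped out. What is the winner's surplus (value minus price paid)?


Step 1: Identify the highest value: 492
Step 2: Identify the second-highest value: 299
Step 3: The final price = second-highest value = 299
Step 4: Surplus = 492 - 299 = 193

193


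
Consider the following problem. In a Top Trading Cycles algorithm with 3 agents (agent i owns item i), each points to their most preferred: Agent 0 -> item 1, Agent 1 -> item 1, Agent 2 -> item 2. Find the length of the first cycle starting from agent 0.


Step 1: Trace the pointer graph from agent 0: 0 -> 1 -> 1
Step 2: A cycle is detected when we revisit agent 1
Step 3: The cycle is: 1 -> 1
Step 4: Cycle length = 1

1


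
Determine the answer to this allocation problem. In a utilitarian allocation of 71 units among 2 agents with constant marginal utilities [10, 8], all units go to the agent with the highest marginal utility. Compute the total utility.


Step 1: The marginal utilities are [10, 8]
Step 2: The highest marginal utility is 10
Step 3: All 71 units go to that agent
Step 4: Total utility = 10 * 71 = 710

710


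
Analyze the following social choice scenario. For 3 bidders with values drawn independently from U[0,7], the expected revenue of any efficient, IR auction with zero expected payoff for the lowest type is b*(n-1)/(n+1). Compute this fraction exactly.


Step 1: By Revenue Equivalence, expected revenue = b*(n-1)/(n+1)
Step 2: Substituting n = 3, b = 7
Step 3: Revenue = 7*(3-1)/(3+1) = 7*2/4
Step 4: Revenue = 14/4 = 7/2

7/2


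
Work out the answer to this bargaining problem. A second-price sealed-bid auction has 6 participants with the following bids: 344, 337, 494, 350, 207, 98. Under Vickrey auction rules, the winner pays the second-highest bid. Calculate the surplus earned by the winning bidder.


Step 1: Sort bids in descending order: 494, 350, 344, 337, 207, 98
Step 2: The winning bid is the highest: 494
Step 3: The payment equals the second-highest bid: 350
Step 4: Surplus = winner's bid - payment = 494 - 350 = 144

144


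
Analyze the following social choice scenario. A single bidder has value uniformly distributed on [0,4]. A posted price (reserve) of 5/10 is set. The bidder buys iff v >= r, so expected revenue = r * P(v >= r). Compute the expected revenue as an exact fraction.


Step 1: Posted price r = 1/2, value support [0,4]
Step 2: P(v >= r) = (4 - 1/2)/4 = 7/8
Step 3: Expected revenue = r * P(v >= r) = 1/2 * 7/8
Step 4: Revenue = 7/16

7/16


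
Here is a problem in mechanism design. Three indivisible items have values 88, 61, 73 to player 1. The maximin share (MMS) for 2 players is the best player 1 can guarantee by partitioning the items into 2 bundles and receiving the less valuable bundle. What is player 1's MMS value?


Step 1: Item values = 88, 61, 73
Step 2: Enumerate all 2-bundle partitions and take the smaller bundle:
  Partition 1: {88} vs {61,73} -> bundles 88, 134; min = 88
  Partition 2: {61} vs {88,73} -> bundles 61, 161; min = 61
  Partition 3: {73} vs {88,61} -> bundles 73, 149; min = 73
Step 3: MMS = max(88, 61, 73) = 88

88


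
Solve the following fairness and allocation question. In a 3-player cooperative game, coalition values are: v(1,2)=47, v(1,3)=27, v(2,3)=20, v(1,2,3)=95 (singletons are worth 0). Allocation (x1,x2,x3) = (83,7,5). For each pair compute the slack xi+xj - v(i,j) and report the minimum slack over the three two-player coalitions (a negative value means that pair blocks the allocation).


Step 1: Slack for coalition (1,2): x1+x2 - v12 = 90 - 47 = 43
Step 2: Slack for coalition (1,3): x1+x3 - v13 = 88 - 27 = 61
Step 3: Slack for coalition (2,3): x2+x3 - v23 = 12 - 20 = -8
Step 4: Minimum slack = min(43, 61, -8) = -8, attained by (2,3); coalition (2,3) can block (slack < 0), so the allocation is not in the core

-8


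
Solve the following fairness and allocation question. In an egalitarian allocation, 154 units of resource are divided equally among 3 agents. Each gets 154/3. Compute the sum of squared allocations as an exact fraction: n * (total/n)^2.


Step 1: Each agent's share = 154/3
Step 2: Square of each share = (154/3)^2 = 23716/9
Step 3: Sum of squares = 3 * 23716/9 = 23716/3

23716/3


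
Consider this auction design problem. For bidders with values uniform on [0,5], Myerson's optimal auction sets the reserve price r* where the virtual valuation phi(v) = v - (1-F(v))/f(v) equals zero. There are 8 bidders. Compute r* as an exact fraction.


Step 1: For U[0,5], F(v) = v/5 and f(v) = 1/5
Step 2: phi(v) = v - (1 - v/5)/(1/5) = v - (5 - v) = 2v - 5
Step 3: Set phi(r*) = 0: 2r* - 5 = 0
Step 4: r* = 5/2 (the number of bidders n = 8 does not enter)

5/2


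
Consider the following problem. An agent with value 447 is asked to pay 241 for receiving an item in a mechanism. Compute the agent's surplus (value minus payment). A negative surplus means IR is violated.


Step 1: Surplus = value - payment = 447 - 241 = 206
Step 2: IR is satisfied (surplus >= 0)

206


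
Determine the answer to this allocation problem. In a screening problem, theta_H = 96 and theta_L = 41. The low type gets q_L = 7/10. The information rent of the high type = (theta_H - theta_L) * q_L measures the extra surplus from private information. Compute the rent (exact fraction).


Step 1: theta_H - theta_L = 96 - 41 = 55
Step 2: Information rent = (theta_H - theta_L) * q_L
Step 3: = 55 * 7/10
Step 4: = 77/2

77/2


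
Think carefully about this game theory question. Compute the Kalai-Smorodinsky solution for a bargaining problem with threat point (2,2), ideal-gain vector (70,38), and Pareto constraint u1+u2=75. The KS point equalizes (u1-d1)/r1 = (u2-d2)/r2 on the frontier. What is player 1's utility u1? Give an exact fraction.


Step 1: At the KS point, (u1-d1)/r1 = (u2-d2)/r2 = t and u1+u2 = 75
Step 2: u1 = d1 + r1*t and u2 = d2 + r2*t, so (d1 + r1*t) + (d2 + r2*t) = 75
Step 3: t = (75 - 2 - 2)/(70 + 38) = 71/108
Step 4: u1 = d1 + r1*t = 2 + 70 * 71/108 = 2593/54
Step 5: (Check: u2 = d2 + r2*t = 1457/54; u1+u2 = 2593/54 + 1457/54 = 75, on the frontier.)

2593/54


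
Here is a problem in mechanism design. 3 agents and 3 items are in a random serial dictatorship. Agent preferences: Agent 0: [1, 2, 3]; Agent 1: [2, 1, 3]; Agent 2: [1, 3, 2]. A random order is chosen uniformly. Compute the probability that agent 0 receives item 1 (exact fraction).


Step 1: Agent 0 wants item 1
Step 2: There are 6 possible orderings of agents
Step 3: In 3 orderings, agent 0 gets item 1
Step 4: Probability = 3/6 = 1/2

1/2


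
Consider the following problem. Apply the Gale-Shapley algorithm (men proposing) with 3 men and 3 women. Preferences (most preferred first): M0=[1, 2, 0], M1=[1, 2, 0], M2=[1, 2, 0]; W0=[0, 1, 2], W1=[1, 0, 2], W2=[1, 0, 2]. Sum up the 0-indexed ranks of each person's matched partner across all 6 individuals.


Step 1: Run Gale-Shapley (men propose, women hold best offer):
  M0 proposes to W1; she accepts
  M1 proposes to W1; she switches from M0
  M2 proposes to W1; rejected
  M2 proposes to W2; she accepts
  M0 proposes to W2; she switches from M2
  M2 proposes to W0; she accepts
Step 2: Final matching: W0-M2, W1-M1, W2-M0
Step 3: 0-indexed ranks (man's rank of his match, then woman's): 2 + 2 + 0 + 0 + 1 + 1
Step 4: Total rank sum = 6

6


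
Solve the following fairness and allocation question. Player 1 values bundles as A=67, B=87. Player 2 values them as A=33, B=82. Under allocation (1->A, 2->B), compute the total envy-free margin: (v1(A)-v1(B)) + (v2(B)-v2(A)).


Step 1: Player 1's margin = v1(A) - v1(B) = 67 - 87 = -20
Step 2: Player 2's margin = v2(B) - v2(A) = 82 - 33 = 49
Step 3: Total margin = -20 + 49 = 29

29


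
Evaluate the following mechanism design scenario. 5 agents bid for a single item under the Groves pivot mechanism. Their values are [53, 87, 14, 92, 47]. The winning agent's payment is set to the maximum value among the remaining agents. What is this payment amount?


Step 1: The efficient winner is agent 3 with value 92
Step 2: Other agents' values: [53, 87, 14, 47]
Step 3: Pivot payment = max(others) = 87
Step 4: The winner pays 87

87


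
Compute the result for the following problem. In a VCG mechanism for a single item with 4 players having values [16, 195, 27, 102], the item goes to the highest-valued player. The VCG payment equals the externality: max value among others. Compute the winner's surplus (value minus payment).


Step 1: The winner is the agent with the highest value: agent 1 with value 195
Step 2: Values of other agents: [16, 27, 102]
Step 3: VCG payment = max of others' values = 102
Step 4: Surplus = 195 - 102 = 93

93


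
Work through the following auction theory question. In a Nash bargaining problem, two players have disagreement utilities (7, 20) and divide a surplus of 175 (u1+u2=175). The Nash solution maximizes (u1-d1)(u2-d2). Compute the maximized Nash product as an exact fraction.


Step 1: The Nash solution splits surplus symmetrically above the disagreement point
Step 2: u1 = (total + d1 - d2)/2 = (175 + 7 - 20)/2 = 81
Step 3: u2 = (total - d1 + d2)/2 = (175 - 7 + 20)/2 = 94
Step 4: Nash product = (81 - 7) * (94 - 20)
Step 5: = 74 * 74 = 5476

5476


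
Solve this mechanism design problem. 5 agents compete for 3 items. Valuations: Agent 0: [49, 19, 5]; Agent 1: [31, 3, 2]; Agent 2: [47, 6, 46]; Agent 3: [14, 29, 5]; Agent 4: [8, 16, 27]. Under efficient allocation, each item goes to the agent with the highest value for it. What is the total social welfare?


Step 1: For each item, find the maximum value among all agents.
Step 2: Item 0 -> Agent 0 (value 49)
Step 3: Item 1 -> Agent 3 (value 29)
Step 4: Item 2 -> Agent 2 (value 46)
Step 5: Total welfare = 49 + 29 + 46 = 124

124


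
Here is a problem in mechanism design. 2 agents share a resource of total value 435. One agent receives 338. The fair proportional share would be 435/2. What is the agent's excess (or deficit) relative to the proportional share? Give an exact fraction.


Step 1: Proportional share = 435/2
Step 2: Agent's actual allocation = 338
Step 3: Excess = 338 - 435/2 = 241/2

241/2


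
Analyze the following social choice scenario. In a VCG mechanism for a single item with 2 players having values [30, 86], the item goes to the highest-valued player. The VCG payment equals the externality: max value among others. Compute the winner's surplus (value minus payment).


Step 1: The winner is the agent with the highest value: agent 1 with value 86
Step 2: Values of other agents: [30]
Step 3: VCG payment = max of others' values = 30
Step 4: Surplus = 86 - 30 = 56

56


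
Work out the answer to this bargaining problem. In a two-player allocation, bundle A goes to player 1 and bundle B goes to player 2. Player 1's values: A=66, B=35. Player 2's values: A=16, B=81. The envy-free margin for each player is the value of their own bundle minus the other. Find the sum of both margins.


Step 1: Player 1's margin = v1(A) - v1(B) = 66 - 35 = 31
Step 2: Player 2's margin = v2(B) - v2(A) = 81 - 16 = 65
Step 3: Total margin = 31 + 65 = 96

96


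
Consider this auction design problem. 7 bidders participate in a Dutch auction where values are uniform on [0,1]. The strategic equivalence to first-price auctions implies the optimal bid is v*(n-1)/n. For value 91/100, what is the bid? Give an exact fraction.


Step 1: Dutch auctions are strategically equivalent to first-price auctions
Step 2: The equilibrium bid is b(v) = v*(n-1)/n
Step 3: b = 91/100 * 6/7
Step 4: b = 39/50

39/50


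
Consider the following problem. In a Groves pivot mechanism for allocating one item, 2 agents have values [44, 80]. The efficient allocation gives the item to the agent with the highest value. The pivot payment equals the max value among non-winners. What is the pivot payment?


Step 1: The efficient winner is agent 1 with value 80
Step 2: Other agents' values: [44]
Step 3: Pivot payment = max(others) = 44
Step 4: The winner pays 44

44


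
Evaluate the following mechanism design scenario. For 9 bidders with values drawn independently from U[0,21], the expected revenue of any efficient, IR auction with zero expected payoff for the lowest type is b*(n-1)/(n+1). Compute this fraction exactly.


Step 1: By Revenue Equivalence, expected revenue = b*(n-1)/(n+1)
Step 2: Substituting n = 9, b = 21
Step 3: Revenue = 21*(9-1)/(9+1) = 21*8/10
Step 4: Revenue = 168/10 = 84/5

84/5


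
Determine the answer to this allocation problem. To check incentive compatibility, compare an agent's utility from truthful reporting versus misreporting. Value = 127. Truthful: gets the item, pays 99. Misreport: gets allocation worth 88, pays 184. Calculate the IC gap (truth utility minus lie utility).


Step 1: U(truth) = value - payment = 127 - 99 = 28
Step 2: U(lie) = allocation - payment = 88 - 184 = -96
Step 3: IC gap = 28 - (-96) = 124

124


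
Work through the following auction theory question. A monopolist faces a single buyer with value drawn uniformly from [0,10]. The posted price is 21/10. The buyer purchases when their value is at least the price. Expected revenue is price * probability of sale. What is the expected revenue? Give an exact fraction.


Step 1: Posted price r = 21/10, value support [0,10]
Step 2: P(v >= r) = (10 - 21/10)/10 = 79/100
Step 3: Expected revenue = r * P(v >= r) = 21/10 * 79/100
Step 4: Revenue = 1659/1000

1659/1000
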